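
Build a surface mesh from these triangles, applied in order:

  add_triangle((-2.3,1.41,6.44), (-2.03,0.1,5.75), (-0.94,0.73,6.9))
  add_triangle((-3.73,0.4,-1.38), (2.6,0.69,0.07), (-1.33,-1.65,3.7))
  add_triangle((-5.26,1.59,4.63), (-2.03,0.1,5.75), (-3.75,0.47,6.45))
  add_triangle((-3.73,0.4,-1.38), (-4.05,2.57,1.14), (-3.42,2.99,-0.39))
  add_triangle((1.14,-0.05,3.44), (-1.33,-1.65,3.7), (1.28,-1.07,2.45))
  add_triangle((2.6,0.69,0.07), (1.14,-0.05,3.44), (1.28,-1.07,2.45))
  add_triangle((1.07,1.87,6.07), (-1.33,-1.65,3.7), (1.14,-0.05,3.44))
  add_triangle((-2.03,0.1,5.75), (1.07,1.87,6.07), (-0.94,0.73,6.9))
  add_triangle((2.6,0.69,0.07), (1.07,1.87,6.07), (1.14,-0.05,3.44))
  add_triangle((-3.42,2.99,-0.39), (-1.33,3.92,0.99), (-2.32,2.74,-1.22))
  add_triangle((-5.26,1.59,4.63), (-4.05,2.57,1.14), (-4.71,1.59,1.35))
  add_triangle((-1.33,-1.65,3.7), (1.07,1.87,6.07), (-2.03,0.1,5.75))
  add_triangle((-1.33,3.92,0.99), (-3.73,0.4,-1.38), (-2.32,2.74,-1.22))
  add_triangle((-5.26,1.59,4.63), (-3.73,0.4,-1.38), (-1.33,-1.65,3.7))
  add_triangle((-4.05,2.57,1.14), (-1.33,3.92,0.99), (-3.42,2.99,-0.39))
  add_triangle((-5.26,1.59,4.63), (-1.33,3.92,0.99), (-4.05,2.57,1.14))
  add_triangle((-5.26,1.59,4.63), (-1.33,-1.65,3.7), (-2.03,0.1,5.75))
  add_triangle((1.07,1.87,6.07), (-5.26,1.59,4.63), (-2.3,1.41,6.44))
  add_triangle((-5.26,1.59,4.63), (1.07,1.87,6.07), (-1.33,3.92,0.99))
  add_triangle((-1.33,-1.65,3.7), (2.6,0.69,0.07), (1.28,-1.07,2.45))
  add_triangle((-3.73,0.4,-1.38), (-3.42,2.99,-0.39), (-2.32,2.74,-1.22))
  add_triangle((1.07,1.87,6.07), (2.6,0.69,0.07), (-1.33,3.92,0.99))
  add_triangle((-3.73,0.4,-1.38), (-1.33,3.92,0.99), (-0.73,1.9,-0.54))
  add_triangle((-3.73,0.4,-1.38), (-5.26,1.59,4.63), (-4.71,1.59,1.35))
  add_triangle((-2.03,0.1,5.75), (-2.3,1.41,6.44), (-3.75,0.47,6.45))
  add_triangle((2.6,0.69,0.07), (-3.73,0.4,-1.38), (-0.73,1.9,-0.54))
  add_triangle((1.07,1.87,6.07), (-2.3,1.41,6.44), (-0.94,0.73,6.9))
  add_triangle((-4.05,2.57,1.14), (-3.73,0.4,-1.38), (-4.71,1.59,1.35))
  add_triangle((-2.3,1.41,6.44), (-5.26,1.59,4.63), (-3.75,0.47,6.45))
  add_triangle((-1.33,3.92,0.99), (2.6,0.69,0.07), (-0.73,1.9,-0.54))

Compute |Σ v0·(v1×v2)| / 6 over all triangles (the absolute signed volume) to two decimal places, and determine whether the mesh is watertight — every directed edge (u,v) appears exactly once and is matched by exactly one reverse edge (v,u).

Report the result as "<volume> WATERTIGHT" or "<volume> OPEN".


Per-triangle v0·(v1×v2)/6:
  t1: +1.8763
  t2: -1.5308
  t3: -0.8874
  t4: +3.1405
  t5: +1.9443
  t6: +1.7136
  t7: +3.7315
  t8: -0.6514
  t9: +3.2661
  t10: +1.9647
  t11: +2.9451
  t12: +5.2385
  t13: -3.1446
  t14: +10.0021
  t15: +3.1492
  t16: +7.2655
  t17: +5.9906
  t18: +4.0970
  t19: +21.9726
  t20: -0.9244
  t21: +1.9454
  t22: +10.4810
  t23: +2.3123
  t24: +2.4628
  t25: +1.8231
  t26: +0.8475
  t27: +3.5983
  t28: +2.3265
  t29: +4.5418
  t30: +1.8942
Σ = +103.3919 → |volume| = 103.39

Directed edges: 90 total, each appears once with its reverse present → watertight.

103.39 WATERTIGHT


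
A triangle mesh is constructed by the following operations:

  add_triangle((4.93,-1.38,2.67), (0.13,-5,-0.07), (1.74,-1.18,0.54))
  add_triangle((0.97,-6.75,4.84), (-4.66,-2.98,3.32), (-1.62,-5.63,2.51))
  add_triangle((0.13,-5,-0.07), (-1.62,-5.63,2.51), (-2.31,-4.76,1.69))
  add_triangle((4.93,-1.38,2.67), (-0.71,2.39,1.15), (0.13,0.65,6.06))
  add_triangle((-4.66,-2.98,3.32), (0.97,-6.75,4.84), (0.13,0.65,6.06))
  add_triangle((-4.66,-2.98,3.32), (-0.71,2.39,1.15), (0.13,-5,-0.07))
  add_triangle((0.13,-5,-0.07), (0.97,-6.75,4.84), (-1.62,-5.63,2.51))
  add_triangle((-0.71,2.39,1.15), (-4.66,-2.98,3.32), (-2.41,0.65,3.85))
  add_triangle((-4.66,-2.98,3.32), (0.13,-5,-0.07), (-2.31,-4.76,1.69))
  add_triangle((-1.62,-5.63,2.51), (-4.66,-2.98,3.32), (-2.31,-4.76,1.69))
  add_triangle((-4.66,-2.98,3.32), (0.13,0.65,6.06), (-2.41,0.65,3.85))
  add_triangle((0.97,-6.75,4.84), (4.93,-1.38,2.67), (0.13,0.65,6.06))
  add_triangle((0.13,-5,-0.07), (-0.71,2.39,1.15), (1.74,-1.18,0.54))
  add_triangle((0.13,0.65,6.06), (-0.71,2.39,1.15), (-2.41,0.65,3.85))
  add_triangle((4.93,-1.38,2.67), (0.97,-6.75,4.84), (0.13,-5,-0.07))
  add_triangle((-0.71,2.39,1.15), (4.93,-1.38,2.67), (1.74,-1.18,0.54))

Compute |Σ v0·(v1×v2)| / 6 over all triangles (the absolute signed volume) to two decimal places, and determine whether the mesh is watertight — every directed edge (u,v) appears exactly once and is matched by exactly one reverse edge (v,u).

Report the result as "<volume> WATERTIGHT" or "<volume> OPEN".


142.87 WATERTIGHT

Per-triangle v0·(v1×v2)/6:
  t1: +1.5610
  t2: +11.9739
  t3: +2.6647
  t4: +9.9187
  t5: +37.6544
  t6: -2.5931
  t7: +8.9775
  t8: +3.6153
  t9: +0.1170
  t10: +3.2990
  t11: +9.5314
  t12: +34.3169
  t13: -1.8909
  t14: +5.5304
  t15: +18.3445
  t16: -0.1493
Σ = +142.8716 → |volume| = 142.87

Directed edges: 48 total, each appears once with its reverse present → watertight.


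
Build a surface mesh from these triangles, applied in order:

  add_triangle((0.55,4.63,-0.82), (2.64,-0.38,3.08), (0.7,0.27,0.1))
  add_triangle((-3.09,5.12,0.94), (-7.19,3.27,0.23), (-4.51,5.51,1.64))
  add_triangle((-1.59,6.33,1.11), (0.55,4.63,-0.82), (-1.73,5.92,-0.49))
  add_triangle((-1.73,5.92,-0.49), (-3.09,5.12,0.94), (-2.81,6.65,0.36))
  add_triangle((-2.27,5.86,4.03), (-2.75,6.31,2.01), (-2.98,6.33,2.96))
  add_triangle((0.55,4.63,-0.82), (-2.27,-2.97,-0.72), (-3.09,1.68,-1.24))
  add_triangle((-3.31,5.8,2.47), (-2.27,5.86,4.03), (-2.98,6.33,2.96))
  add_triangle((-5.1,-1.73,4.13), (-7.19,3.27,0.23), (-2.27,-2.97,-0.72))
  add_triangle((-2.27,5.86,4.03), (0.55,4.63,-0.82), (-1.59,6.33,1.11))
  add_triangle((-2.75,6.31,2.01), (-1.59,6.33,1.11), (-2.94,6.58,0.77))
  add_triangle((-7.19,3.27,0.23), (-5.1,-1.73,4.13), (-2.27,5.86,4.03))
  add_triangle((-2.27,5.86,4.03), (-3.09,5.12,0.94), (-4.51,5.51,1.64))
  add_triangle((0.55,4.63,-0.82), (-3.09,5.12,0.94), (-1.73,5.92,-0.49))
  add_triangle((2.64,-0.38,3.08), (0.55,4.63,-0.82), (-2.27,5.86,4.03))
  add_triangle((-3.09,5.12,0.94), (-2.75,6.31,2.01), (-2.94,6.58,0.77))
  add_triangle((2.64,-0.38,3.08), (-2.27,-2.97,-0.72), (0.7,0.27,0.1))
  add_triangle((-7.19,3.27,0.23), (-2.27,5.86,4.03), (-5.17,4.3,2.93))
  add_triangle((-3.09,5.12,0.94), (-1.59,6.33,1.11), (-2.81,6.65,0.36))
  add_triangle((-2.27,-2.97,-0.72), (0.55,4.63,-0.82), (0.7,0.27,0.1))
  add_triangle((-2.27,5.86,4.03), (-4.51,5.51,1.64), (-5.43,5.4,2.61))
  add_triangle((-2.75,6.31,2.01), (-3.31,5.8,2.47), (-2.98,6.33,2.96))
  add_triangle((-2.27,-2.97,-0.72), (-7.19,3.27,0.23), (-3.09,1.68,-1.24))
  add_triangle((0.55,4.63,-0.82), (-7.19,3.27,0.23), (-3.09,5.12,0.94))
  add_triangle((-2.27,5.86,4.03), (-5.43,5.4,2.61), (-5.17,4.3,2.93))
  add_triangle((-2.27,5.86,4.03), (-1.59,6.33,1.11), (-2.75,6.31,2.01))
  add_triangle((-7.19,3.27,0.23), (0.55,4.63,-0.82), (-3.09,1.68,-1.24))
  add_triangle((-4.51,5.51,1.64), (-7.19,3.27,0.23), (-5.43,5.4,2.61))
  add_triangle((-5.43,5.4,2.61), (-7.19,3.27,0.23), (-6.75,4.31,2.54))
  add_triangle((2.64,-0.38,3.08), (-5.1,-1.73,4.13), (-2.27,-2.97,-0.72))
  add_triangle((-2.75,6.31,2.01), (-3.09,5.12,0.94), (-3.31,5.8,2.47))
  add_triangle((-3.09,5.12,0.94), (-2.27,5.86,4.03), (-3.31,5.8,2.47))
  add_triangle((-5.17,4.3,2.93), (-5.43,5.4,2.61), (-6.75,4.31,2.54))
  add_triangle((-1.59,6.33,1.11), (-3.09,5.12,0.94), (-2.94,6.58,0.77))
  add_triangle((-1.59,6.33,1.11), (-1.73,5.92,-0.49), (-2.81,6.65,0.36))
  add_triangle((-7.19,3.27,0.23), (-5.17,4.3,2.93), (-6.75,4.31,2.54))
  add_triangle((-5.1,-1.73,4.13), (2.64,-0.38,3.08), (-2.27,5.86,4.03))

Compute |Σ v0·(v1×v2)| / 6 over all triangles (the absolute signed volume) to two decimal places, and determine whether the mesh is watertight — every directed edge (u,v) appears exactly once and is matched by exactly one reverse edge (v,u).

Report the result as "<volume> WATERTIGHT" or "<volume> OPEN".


187.42 WATERTIGHT

Per-triangle v0·(v1×v2)/6:
  t1: +1.2465
  t2: +3.1716
  t3: +3.1799
  t4: +0.2655
  t5: +0.7852
  t6: +1.7686
  t7: +0.6637
  t8: +22.8721
  t9: +4.0520
  t10: +1.6987
  t11: +42.1523
  t12: +3.6655
  t13: -1.8739
  t14: +17.3964
  t15: +1.1448
  t16: +0.7250
  t17: -6.7523
  t18: +1.5849
  t19: +0.4235
  t20: +4.4467
  t21: +0.6315
  t22: +6.6823
  t23: +8.4909
  t24: +3.6887
  t25: +2.9296
  t26: +7.5655
  t27: +4.8457
  t28: +4.5408
  t29: +12.5310
  t30: +1.1305
  t31: -1.0388
  t32: +1.5040
  t33: -0.7878
  t34: +1.6306
  t35: -1.3187
  t36: +31.7818
Σ = +187.4242 → |volume| = 187.42

Directed edges: 108 total, each appears once with its reverse present → watertight.


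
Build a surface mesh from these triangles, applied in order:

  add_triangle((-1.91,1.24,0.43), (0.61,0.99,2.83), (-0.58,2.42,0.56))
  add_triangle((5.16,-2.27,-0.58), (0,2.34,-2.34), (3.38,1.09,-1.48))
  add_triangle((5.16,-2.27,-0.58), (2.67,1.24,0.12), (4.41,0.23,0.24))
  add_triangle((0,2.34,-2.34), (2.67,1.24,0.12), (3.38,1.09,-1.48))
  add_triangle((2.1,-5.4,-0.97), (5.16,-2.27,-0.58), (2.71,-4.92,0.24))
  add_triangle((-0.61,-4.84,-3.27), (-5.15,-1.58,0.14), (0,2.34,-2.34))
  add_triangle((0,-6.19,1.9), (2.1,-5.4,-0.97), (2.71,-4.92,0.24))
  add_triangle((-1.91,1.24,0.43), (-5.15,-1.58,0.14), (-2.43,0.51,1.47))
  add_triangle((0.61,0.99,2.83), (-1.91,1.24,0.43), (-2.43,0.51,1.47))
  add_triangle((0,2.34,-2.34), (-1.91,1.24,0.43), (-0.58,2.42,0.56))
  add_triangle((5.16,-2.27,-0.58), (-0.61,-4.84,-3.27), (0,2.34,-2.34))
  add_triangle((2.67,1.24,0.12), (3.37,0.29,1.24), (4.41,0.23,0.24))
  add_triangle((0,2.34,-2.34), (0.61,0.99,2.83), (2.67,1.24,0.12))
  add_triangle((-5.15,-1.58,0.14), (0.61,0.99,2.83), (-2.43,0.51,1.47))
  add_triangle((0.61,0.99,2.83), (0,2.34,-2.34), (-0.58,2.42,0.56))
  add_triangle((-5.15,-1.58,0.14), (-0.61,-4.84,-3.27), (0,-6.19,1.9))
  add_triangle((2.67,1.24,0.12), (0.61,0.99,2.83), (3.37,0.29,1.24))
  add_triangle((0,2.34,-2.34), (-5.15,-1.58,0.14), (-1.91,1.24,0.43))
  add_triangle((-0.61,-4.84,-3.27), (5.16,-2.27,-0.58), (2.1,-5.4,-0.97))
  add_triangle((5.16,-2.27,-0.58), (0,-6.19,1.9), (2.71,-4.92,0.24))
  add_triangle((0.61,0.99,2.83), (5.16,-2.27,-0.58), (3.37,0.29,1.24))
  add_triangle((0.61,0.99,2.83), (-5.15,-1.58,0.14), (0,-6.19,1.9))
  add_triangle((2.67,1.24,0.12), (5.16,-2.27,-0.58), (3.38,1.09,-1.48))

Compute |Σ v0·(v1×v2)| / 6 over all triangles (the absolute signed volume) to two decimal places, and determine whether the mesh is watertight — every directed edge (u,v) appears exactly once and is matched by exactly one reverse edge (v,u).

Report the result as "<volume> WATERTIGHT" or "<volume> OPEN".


129.42 OPEN

Per-triangle v0·(v1×v2)/6:
  t1: +1.7408
  t2: +2.9720
  t3: +0.7437
  t4: +2.1989
  t5: +4.4495
  t6: +15.9464
  t7: +4.5942
  t8: +1.7930
  t9: +1.4157
  t10: +1.8420
  t11: +16.9986
  t12: +0.8570
  t13: +3.6542
  t14: +2.1001
  t15: +1.5730
  t16: +25.0499
  t17: +1.9326
  t18: +4.4269
  t19: +9.6274
  t20: +3.1921
  t21: +2.6667
  t22: +16.4335
  t23: +3.2154
Σ = +129.4233 → |volume| = 129.42

Directed edges: 69 total; 9 unmatched, e.g. (4.41,0.23,0.24)→(5.16,-2.27,-0.58) → open.


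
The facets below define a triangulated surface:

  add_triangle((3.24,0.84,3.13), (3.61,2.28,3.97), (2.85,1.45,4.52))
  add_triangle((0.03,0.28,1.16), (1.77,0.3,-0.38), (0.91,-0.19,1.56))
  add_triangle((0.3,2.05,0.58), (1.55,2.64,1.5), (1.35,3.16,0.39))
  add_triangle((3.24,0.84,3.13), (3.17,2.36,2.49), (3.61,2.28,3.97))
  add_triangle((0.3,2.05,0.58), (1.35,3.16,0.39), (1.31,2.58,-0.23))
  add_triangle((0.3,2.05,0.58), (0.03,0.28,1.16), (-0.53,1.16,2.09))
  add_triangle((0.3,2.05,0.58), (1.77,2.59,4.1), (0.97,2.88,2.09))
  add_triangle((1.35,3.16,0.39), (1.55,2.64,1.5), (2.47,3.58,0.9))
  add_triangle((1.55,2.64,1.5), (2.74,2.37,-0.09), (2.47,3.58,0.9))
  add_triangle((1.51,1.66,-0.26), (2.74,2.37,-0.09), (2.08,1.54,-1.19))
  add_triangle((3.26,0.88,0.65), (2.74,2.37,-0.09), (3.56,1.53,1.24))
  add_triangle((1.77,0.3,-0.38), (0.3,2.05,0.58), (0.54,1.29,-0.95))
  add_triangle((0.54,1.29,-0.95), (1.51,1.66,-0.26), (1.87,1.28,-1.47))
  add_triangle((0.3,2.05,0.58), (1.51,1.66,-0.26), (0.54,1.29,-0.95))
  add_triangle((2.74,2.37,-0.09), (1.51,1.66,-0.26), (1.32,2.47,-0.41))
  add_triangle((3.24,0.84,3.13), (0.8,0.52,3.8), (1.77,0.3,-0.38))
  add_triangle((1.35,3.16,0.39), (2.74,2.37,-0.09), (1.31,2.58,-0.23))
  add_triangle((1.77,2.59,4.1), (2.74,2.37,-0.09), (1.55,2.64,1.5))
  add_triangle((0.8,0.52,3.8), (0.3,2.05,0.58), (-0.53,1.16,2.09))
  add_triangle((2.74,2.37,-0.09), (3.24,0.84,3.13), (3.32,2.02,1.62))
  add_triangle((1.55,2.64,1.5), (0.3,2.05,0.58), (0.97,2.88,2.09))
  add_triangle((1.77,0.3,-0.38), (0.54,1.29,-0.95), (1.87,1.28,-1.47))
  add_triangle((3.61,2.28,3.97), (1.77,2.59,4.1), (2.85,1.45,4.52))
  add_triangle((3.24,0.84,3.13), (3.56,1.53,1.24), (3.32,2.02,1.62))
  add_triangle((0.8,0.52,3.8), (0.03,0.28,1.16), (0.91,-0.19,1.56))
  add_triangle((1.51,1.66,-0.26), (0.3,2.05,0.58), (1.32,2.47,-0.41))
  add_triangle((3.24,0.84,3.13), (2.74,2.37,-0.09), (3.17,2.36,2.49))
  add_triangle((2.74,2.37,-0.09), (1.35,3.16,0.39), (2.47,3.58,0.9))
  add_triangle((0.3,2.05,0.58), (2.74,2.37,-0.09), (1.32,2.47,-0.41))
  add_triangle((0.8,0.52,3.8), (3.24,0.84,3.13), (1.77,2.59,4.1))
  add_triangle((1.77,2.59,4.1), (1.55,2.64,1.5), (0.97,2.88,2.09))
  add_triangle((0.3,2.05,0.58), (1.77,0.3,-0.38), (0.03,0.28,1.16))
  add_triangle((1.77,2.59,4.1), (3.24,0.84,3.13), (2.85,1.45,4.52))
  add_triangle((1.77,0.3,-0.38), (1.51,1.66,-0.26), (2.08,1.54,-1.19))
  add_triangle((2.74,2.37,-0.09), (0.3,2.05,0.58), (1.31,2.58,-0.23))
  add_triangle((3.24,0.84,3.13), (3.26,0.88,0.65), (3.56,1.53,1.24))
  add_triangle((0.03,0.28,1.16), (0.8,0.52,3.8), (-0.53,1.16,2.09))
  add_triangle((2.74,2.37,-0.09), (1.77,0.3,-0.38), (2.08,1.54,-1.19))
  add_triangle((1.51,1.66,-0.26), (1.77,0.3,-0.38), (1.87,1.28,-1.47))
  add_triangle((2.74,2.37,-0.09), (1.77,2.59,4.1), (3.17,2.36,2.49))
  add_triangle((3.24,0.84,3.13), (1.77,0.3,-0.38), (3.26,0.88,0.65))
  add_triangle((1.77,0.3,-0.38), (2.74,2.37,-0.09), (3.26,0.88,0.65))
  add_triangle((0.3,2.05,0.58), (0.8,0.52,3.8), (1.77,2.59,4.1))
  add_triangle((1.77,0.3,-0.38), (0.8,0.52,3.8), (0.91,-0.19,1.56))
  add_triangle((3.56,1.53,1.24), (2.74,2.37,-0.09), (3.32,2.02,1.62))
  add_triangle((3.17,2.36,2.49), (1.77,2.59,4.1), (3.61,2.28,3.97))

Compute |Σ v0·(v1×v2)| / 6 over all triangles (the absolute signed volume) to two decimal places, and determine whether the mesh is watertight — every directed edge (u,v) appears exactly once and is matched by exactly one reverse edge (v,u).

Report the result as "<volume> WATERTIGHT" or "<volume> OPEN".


22.34 WATERTIGHT

Per-triangle v0·(v1×v2)/6:
  t1: +1.0970
  t2: -0.2608
  t3: +0.4288
  t4: +0.8162
  t5: +0.1305
  t6: -0.2518
  t7: +0.0250
  t8: +0.4798
  t9: +0.4402
  t10: +0.2062
  t11: +0.6664
  t12: -0.7197
  t13: +0.3685
  t14: +0.4817
  t15: +0.0684
  t16: -0.0930
  t17: +0.4571
  t18: +1.7172
  t19: +1.3091
  t20: -0.2908
  t21: +0.3658
  t22: -0.1408
  t23: +1.6809
  t24: +0.8563
  t25: +0.0101
  t26: -0.2411
  t27: +1.7604
  t28: +0.6063
  t29: +0.6576
  t30: +3.0802
  t31: +0.8835
  t32: -0.6356
  t33: -1.1154
  t34: -0.3304
  t35: -0.5426
  t36: +0.7779
  t37: +0.0441
  t38: +0.5925
  t39: +0.4608
  t40: +1.9798
  t41: +0.2537
  t42: +0.7107
  t43: +0.9032
  t44: +0.6024
  t45: +0.6955
  t46: +1.3460
Σ = +22.3378 → |volume| = 22.34

Directed edges: 138 total, each appears once with its reverse present → watertight.


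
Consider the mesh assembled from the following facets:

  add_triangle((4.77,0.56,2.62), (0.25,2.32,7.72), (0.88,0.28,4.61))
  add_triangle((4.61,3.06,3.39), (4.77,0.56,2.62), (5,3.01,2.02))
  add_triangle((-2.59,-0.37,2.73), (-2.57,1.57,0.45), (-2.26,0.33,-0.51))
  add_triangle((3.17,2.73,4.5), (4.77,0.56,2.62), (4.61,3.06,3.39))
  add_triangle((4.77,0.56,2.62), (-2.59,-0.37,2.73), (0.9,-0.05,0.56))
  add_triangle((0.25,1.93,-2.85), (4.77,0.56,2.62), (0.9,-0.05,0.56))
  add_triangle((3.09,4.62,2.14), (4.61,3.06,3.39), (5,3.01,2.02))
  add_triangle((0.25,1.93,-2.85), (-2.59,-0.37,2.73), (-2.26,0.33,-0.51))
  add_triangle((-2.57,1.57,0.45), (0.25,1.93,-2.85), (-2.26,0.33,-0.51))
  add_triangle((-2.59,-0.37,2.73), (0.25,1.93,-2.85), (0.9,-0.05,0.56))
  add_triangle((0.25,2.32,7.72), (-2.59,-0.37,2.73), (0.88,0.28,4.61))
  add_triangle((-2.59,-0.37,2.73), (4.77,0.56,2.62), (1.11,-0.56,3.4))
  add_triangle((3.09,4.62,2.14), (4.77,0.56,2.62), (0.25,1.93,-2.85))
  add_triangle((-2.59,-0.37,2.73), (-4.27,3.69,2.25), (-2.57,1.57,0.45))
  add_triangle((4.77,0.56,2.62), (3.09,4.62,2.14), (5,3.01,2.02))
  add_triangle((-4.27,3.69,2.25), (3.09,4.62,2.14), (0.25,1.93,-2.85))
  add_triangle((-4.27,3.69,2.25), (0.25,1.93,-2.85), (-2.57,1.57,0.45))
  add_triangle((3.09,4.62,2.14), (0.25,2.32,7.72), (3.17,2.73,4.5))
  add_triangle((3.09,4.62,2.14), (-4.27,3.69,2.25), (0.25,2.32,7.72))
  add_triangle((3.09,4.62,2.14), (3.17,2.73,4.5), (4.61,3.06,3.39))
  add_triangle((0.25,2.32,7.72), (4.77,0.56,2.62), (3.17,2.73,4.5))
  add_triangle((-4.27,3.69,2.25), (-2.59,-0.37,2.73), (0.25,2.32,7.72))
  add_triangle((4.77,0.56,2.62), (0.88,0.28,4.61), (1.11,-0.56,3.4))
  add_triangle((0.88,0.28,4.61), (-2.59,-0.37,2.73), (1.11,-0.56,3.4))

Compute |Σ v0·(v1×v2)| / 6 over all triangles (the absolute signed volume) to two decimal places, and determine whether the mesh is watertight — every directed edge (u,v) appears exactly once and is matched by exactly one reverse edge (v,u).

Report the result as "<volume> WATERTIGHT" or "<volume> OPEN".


133.12 WATERTIGHT

Per-triangle v0·(v1×v2)/6:
  t1: +6.4498
  t2: +3.1070
  t3: +1.7818
  t4: +3.9163
  t5: +0.5104
  t6: +0.2705
  t7: +3.3016
  t8: -1.6360
  t9: +2.0708
  t10: -1.0342
  t11: +4.9286
  t12: -2.1327
  t13: +10.7796
  t14: +2.3108
  t15: -3.3112
  t16: +19.8581
  t17: +2.6402
  t18: +10.1205
  t19: +33.9358
  t20: +4.3446
  t21: +9.1896
  t22: +17.0381
  t23: +2.6566
  t24: +2.0220
Σ = +133.1187 → |volume| = 133.12

Directed edges: 72 total, each appears once with its reverse present → watertight.


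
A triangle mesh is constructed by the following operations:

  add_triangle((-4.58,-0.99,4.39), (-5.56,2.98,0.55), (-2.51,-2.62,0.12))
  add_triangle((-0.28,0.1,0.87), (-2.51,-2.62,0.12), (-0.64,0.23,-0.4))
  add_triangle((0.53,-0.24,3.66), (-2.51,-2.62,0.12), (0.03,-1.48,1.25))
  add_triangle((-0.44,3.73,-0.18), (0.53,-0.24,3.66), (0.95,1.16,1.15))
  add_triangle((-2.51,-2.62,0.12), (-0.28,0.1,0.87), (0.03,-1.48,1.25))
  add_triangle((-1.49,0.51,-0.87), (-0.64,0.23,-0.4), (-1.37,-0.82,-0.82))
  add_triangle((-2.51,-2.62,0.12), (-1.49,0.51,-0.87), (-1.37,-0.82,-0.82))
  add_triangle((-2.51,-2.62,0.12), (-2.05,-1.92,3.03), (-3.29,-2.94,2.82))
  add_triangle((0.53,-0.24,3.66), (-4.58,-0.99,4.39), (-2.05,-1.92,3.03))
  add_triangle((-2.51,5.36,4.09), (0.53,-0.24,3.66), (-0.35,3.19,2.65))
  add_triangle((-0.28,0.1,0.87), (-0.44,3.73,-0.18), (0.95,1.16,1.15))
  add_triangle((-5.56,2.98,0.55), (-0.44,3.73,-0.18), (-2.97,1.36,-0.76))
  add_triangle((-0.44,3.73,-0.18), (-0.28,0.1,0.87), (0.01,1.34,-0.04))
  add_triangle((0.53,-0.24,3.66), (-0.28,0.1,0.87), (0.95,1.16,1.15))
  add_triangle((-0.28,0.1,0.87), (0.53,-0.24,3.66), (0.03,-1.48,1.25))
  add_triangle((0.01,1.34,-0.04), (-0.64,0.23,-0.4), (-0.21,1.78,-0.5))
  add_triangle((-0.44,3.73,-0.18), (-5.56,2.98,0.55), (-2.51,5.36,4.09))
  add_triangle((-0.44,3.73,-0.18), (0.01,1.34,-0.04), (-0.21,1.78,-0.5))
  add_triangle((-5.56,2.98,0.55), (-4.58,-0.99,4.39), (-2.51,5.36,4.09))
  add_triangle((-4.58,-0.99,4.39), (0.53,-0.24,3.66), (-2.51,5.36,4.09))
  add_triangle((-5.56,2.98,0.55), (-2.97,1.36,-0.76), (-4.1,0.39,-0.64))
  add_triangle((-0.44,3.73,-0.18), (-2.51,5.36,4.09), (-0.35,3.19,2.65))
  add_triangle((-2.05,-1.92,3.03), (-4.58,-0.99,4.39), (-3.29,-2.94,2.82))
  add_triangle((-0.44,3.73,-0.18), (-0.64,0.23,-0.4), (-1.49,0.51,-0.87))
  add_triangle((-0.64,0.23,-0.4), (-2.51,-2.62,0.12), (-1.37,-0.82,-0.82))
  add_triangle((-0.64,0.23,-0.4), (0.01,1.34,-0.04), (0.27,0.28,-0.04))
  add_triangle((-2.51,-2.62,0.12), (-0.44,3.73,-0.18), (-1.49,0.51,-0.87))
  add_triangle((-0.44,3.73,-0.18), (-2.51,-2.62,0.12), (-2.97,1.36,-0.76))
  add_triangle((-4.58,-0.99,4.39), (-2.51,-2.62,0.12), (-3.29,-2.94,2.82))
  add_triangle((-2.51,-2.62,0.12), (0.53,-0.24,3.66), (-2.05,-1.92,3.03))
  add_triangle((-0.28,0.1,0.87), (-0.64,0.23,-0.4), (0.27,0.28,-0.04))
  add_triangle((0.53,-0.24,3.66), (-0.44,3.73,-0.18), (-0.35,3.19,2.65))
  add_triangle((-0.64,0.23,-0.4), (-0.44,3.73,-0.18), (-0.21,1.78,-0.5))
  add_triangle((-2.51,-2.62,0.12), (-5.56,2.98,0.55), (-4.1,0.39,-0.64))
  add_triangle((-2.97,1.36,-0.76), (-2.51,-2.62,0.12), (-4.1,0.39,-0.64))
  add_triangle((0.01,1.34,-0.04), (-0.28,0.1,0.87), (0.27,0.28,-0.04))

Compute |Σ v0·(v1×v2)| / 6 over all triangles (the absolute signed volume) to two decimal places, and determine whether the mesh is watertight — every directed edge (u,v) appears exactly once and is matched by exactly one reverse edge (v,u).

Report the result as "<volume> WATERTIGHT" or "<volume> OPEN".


104.98 WATERTIGHT

Per-triangle v0·(v1×v2)/6:
  t1: +14.8758
  t2: -0.3925
  t3: +1.9147
  t4: +2.0889
  t5: -0.7469
  t6: +0.0085
  t7: +0.5249
  t8: +0.3613
  t9: +4.4106
  t10: +3.8465
  t11: -0.7922
  t12: +3.4601
  t13: +0.0955
  t14: -0.3810
  t15: -0.3607
  t16: -0.0444
  t17: +13.2708
  t18: +0.0433
  t19: +26.9099
  t20: +19.2353
  t21: +1.5404
  t22: +3.3442
  t23: +2.1880
  t24: +0.0236
  t25: -0.2228
  t26: +0.0281
  t27: +1.4758
  t28: -1.2057
  t29: +3.3602
  t30: +1.3119
  t31: -0.0420
  t32: +0.8149
  t33: +0.1578
  t34: +3.6271
  t35: +0.2022
  t36: +0.0502
Σ = +104.9820 → |volume| = 104.98

Directed edges: 108 total, each appears once with its reverse present → watertight.


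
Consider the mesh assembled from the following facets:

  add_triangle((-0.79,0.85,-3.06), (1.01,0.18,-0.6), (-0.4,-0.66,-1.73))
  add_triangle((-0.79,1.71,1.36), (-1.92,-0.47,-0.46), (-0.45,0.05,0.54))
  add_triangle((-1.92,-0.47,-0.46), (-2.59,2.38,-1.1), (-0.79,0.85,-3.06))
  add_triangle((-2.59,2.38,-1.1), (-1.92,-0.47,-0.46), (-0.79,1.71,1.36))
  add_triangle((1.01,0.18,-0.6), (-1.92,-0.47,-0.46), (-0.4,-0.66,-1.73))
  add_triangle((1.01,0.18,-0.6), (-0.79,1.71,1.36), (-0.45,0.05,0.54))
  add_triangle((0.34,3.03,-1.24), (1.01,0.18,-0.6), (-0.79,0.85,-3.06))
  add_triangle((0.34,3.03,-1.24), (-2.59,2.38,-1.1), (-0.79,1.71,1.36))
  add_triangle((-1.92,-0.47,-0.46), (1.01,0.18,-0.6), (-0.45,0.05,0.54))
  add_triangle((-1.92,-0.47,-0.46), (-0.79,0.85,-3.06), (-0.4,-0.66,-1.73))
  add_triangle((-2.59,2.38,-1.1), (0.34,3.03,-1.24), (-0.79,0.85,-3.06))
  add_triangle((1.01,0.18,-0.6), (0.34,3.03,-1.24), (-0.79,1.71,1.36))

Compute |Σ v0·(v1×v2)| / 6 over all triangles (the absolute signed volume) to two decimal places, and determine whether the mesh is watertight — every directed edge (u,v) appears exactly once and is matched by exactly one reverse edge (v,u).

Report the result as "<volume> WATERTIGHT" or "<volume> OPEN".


Per-triangle v0·(v1×v2)/6:
  t1: +0.6779
  t2: +0.3152
  t3: +2.6087
  t4: +1.7863
  t5: -0.1163
  t6: +0.0654
  t7: +1.5910
  t8: +3.0344
  t9: -0.0292
  t10: +1.0620
  t11: +3.8568
  t12: +0.7686
Σ = +15.6208 → |volume| = 15.62

Directed edges: 36 total, each appears once with its reverse present → watertight.

15.62 WATERTIGHT


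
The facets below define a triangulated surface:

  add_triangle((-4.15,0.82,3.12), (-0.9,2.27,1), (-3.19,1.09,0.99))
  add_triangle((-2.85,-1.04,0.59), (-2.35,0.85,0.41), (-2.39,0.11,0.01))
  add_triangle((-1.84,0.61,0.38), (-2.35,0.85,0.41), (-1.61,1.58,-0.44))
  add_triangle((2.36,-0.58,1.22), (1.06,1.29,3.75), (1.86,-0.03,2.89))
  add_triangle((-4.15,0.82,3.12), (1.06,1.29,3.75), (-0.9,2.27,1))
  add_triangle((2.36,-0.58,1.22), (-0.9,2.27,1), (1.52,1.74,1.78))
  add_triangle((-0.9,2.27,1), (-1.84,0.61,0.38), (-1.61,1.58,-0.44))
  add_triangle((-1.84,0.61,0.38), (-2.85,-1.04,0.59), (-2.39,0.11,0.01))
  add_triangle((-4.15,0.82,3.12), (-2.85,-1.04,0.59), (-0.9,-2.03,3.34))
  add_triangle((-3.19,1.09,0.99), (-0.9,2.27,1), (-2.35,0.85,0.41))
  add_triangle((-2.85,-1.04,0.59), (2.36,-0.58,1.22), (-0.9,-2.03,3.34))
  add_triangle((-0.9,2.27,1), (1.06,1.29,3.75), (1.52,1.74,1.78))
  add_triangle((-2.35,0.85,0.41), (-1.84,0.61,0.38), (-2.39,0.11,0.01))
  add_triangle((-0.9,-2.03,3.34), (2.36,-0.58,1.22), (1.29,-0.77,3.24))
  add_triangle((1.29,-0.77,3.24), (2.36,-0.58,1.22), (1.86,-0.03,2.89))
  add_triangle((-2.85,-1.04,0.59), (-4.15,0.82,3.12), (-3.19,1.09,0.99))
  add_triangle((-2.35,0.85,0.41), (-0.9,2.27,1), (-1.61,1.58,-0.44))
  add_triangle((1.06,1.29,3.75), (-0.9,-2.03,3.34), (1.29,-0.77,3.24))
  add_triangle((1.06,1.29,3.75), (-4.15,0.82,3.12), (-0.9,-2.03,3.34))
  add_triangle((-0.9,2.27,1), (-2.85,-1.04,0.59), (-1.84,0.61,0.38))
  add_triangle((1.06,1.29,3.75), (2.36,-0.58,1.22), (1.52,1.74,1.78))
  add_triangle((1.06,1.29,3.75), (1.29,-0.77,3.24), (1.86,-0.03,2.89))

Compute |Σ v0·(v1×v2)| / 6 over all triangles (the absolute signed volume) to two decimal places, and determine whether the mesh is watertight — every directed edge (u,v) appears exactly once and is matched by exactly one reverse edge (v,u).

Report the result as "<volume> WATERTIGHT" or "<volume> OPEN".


Per-triangle v0·(v1×v2)/6:
  t1: +2.1407
  t2: +0.3575
  t3: -0.0074
  t4: +0.6382
  t5: +6.2444
  t6: -0.4169
  t7: -0.7283
  t8: -0.2946
  t9: +5.3243
  t10: +0.3512
  t11: +0.7780
  t12: +2.0576
  t13: -0.0263
  t14: +1.6005
  t15: +0.7759
  t16: +2.0552
  t17: +0.8784
  t18: +2.9155
  t19: +9.7057
  t20: -0.4964
  t21: +2.0556
  t22: +0.9891
Σ = +36.8978 → |volume| = 36.90

Directed edges: 66 total; 6 unmatched, e.g. (-2.85,-1.04,0.59)→(-2.35,0.85,0.41) → open.

36.90 OPEN


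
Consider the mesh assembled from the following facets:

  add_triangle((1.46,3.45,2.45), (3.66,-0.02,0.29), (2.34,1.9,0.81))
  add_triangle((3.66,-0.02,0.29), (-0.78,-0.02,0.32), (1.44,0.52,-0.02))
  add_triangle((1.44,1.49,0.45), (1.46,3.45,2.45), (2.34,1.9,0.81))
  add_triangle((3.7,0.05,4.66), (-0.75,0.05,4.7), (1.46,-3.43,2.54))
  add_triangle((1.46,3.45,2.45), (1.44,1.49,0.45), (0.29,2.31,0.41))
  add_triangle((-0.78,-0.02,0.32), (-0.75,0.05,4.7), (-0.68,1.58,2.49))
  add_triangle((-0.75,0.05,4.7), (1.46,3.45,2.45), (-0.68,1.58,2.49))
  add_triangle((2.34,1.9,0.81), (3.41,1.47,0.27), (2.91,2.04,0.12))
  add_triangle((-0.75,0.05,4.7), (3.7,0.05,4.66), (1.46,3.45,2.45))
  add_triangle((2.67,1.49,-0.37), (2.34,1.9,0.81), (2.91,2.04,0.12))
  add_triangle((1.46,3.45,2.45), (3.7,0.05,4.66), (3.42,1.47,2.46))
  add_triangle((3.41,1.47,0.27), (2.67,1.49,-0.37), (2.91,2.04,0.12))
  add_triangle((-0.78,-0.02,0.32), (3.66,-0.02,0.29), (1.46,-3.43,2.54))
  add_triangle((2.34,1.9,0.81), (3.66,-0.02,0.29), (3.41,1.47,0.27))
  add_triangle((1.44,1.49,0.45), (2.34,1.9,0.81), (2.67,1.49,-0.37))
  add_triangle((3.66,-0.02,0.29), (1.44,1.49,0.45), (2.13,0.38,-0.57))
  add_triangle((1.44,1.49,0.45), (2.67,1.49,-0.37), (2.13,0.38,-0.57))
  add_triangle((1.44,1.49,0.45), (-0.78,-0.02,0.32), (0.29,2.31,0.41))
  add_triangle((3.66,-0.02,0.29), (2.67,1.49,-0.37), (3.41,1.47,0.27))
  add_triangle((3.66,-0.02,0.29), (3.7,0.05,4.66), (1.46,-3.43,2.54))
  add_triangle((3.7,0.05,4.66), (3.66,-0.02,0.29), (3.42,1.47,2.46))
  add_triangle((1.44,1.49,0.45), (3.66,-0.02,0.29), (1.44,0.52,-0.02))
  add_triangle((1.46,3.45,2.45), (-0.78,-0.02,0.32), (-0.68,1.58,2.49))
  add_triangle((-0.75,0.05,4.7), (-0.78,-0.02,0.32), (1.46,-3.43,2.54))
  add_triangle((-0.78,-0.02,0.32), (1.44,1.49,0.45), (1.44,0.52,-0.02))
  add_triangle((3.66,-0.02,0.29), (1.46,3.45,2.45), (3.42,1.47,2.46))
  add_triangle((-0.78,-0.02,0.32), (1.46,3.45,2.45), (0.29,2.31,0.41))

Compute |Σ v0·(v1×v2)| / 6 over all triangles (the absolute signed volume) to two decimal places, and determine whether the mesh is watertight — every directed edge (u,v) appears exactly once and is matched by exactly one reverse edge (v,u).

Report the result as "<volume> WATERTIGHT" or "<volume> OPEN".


53.39 OPEN

Per-triangle v0·(v1×v2)/6:
  t1: +1.4062
  t2: -0.1210
  t3: +0.2861
  t4: +12.0339
  t5: +0.8131
  t6: +0.8922
  t7: +3.0106
  t8: +0.3348
  t9: +11.9175
  t10: -0.0717
  t11: +4.4444
  t12: +0.2383
  t13: -0.7611
  t14: +0.5674
  t15: +0.1747
  t16: -0.7553
  t17: -0.1498
  t18: -0.2116
  t19: +0.5279
  t20: +9.2193
  t21: +3.8718
  t22: +0.2307
  t23: +0.3477
  t24: +2.0082
  t25: -0.0425
  t26: +2.4976
  t27: +0.6780
Σ = +53.3876 → |volume| = 53.39

Directed edges: 81 total; 3 unmatched, e.g. (2.13,0.38,-0.57)→(3.66,-0.02,0.29) → open.


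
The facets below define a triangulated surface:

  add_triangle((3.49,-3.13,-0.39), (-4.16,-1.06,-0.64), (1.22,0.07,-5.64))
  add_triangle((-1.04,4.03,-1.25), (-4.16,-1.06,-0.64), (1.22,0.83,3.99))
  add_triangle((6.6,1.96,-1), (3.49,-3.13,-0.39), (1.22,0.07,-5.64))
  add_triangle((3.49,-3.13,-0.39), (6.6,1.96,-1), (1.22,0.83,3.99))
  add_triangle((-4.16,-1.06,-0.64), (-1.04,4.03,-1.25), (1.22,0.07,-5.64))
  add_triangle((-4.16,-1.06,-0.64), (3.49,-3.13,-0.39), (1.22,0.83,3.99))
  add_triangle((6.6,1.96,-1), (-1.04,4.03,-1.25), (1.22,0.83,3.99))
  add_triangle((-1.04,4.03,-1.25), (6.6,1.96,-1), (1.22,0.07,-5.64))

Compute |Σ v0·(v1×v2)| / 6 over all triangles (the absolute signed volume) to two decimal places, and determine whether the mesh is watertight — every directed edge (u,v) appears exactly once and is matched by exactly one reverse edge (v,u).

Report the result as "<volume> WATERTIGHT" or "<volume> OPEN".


146.99 WATERTIGHT

Per-triangle v0·(v1×v2)/6:
  t1: +16.0852
  t2: +11.7151
  t3: +25.0459
  t4: +19.2050
  t5: +17.5361
  t6: +10.2623
  t7: +20.6496
  t8: +26.4886
Σ = +146.9878 → |volume| = 146.99

Directed edges: 24 total, each appears once with its reverse present → watertight.


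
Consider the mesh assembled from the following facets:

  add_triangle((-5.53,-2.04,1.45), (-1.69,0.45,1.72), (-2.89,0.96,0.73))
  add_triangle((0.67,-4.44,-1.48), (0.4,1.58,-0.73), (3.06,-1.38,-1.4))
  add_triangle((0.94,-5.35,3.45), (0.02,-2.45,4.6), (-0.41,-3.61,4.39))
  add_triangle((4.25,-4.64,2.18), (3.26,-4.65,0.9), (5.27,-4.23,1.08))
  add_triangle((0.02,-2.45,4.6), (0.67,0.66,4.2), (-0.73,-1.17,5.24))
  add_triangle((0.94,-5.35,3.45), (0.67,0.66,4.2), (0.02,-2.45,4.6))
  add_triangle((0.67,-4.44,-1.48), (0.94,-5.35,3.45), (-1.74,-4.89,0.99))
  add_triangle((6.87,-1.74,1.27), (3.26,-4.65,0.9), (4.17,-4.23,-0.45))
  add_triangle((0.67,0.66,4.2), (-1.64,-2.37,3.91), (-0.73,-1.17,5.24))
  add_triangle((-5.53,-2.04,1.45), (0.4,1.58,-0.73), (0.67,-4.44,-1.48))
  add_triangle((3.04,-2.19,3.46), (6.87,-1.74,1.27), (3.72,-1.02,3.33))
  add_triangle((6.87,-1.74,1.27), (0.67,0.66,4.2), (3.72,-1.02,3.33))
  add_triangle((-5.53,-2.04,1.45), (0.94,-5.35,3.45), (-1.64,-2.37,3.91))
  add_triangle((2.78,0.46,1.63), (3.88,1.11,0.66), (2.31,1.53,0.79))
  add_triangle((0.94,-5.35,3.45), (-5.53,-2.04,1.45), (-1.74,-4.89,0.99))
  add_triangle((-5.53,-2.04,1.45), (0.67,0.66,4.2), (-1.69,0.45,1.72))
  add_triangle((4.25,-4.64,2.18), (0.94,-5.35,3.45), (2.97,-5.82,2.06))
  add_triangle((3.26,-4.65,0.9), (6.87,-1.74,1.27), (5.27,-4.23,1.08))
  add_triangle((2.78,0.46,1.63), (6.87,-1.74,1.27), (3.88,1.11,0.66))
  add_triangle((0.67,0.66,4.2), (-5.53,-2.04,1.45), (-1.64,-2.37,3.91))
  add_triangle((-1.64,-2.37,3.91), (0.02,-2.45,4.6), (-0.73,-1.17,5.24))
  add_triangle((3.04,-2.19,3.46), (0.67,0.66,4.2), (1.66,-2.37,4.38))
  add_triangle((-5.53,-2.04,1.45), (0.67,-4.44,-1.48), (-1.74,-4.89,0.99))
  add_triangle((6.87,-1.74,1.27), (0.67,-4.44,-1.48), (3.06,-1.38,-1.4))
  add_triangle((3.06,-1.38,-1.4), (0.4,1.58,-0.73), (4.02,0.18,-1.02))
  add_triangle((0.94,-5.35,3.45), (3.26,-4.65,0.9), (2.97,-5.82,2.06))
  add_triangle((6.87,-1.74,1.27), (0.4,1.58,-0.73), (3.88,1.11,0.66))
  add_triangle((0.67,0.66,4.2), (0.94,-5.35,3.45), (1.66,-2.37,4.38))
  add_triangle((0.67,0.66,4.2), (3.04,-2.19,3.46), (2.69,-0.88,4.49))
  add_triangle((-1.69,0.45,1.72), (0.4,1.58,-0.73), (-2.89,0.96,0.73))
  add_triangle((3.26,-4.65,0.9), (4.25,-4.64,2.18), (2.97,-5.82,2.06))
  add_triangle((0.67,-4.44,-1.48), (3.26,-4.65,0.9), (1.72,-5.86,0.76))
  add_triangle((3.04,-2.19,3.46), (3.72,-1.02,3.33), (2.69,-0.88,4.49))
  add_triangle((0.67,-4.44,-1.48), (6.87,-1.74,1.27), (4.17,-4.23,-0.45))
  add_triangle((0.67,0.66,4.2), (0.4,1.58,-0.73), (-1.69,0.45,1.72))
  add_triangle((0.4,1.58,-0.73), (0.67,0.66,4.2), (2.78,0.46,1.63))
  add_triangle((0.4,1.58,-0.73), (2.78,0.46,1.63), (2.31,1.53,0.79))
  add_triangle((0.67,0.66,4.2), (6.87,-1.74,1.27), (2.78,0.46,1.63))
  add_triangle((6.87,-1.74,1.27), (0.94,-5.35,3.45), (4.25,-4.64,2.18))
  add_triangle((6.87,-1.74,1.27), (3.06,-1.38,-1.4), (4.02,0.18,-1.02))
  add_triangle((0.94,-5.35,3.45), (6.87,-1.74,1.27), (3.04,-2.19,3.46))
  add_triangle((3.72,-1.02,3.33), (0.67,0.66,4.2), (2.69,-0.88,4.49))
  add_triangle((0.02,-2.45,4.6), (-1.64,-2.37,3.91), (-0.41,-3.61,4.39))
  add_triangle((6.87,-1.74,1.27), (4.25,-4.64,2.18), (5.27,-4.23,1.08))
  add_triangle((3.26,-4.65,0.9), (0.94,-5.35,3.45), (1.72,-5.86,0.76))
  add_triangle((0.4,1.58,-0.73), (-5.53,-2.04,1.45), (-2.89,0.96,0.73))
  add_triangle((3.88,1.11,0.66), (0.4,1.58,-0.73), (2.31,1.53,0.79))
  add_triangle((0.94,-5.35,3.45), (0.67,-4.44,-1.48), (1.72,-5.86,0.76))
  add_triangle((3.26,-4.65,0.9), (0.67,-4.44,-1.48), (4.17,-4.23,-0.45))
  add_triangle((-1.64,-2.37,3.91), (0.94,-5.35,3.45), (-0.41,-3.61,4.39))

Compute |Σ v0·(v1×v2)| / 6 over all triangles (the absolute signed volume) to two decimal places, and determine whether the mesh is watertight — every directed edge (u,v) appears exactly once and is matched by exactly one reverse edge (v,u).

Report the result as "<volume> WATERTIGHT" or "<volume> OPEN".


176.17 OPEN

Per-triangle v0·(v1×v2)/6:
  t1: +2.4119
  t2: +2.2079
  t3: +2.0574
  t4: +2.0876
  t5: +2.4818
  t6: +3.8095
  t7: +9.8533
  t8: +6.4266
  t9: -0.1125
  t10: +4.4225
  t11: +4.0381
  t12: +2.8734
  t13: +12.2585
  t14: +0.7365
  t15: +11.6705
  t16: +3.8432
  t17: +3.7751
  t18: -0.5225
  t19: +2.7506
  t20: +8.4423
  t21: +2.2250
  t22: +3.4869
  t23: +7.4127
  t24: +8.5002
  t25: +1.2915
  t26: -0.0440
  t27: +1.8161
  t28: +3.1307
  t29: +1.0155
  t30: +1.0331
  t31: +1.8244
  t32: +3.6216
  t33: +1.6857
  t34: -0.1410
  t35: +2.3953
  t36: +2.9158
  t37: -0.1171
  t38: +4.3728
  t39: +5.2067
  t40: +3.9180
  t41: +11.6356
  t42: +1.4070
  t43: +1.5211
  t44: +4.1907
  t45: +5.2842
  t46: +1.1307
  t47: +0.8248
  t48: +2.9701
  t49: +4.5855
  t50: +1.5634
Σ = +176.1747 → |volume| = 176.17

Directed edges: 150 total; 6 unmatched, e.g. (1.66,-2.37,4.38)→(3.04,-2.19,3.46) → open.


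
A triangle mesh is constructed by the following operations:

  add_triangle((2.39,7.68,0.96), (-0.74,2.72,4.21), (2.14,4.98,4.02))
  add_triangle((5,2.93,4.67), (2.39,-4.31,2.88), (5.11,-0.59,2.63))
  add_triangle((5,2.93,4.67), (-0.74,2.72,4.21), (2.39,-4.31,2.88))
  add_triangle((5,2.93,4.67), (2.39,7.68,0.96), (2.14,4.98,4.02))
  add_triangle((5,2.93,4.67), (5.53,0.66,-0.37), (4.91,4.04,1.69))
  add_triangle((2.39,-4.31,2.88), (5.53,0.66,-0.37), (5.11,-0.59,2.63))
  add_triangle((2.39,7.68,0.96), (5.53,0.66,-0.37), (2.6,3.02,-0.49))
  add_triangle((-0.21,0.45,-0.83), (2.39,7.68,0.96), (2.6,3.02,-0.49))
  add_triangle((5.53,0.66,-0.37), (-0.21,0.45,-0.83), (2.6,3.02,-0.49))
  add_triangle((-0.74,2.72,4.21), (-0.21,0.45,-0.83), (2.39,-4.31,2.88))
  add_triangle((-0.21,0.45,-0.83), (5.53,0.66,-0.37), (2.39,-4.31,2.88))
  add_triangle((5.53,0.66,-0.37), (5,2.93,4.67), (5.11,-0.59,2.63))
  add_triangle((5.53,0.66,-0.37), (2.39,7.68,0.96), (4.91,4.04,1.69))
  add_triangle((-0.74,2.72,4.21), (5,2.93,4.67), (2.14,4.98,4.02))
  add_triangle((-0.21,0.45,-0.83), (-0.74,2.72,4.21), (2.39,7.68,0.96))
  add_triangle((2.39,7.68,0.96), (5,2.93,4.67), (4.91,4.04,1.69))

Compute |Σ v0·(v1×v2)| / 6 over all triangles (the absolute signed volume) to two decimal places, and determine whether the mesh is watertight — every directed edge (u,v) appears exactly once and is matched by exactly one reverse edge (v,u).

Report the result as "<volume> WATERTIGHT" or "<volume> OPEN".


Per-triangle v0·(v1×v2)/6:
  t1: +9.8230
  t2: +12.1317
  t3: +25.0258
  t4: +14.5272
  t5: +11.5908
  t6: +9.2250
  t7: +4.9509
  t8: +2.2720
  t9: +1.9696
  t10: -0.4633
  t11: +2.2438
  t12: +11.9255
  t13: +10.1920
  t14: +9.9061
  t15: +3.5336
  t16: +13.9214
Σ = +142.7751 → |volume| = 142.78

Directed edges: 48 total, each appears once with its reverse present → watertight.

142.78 WATERTIGHT


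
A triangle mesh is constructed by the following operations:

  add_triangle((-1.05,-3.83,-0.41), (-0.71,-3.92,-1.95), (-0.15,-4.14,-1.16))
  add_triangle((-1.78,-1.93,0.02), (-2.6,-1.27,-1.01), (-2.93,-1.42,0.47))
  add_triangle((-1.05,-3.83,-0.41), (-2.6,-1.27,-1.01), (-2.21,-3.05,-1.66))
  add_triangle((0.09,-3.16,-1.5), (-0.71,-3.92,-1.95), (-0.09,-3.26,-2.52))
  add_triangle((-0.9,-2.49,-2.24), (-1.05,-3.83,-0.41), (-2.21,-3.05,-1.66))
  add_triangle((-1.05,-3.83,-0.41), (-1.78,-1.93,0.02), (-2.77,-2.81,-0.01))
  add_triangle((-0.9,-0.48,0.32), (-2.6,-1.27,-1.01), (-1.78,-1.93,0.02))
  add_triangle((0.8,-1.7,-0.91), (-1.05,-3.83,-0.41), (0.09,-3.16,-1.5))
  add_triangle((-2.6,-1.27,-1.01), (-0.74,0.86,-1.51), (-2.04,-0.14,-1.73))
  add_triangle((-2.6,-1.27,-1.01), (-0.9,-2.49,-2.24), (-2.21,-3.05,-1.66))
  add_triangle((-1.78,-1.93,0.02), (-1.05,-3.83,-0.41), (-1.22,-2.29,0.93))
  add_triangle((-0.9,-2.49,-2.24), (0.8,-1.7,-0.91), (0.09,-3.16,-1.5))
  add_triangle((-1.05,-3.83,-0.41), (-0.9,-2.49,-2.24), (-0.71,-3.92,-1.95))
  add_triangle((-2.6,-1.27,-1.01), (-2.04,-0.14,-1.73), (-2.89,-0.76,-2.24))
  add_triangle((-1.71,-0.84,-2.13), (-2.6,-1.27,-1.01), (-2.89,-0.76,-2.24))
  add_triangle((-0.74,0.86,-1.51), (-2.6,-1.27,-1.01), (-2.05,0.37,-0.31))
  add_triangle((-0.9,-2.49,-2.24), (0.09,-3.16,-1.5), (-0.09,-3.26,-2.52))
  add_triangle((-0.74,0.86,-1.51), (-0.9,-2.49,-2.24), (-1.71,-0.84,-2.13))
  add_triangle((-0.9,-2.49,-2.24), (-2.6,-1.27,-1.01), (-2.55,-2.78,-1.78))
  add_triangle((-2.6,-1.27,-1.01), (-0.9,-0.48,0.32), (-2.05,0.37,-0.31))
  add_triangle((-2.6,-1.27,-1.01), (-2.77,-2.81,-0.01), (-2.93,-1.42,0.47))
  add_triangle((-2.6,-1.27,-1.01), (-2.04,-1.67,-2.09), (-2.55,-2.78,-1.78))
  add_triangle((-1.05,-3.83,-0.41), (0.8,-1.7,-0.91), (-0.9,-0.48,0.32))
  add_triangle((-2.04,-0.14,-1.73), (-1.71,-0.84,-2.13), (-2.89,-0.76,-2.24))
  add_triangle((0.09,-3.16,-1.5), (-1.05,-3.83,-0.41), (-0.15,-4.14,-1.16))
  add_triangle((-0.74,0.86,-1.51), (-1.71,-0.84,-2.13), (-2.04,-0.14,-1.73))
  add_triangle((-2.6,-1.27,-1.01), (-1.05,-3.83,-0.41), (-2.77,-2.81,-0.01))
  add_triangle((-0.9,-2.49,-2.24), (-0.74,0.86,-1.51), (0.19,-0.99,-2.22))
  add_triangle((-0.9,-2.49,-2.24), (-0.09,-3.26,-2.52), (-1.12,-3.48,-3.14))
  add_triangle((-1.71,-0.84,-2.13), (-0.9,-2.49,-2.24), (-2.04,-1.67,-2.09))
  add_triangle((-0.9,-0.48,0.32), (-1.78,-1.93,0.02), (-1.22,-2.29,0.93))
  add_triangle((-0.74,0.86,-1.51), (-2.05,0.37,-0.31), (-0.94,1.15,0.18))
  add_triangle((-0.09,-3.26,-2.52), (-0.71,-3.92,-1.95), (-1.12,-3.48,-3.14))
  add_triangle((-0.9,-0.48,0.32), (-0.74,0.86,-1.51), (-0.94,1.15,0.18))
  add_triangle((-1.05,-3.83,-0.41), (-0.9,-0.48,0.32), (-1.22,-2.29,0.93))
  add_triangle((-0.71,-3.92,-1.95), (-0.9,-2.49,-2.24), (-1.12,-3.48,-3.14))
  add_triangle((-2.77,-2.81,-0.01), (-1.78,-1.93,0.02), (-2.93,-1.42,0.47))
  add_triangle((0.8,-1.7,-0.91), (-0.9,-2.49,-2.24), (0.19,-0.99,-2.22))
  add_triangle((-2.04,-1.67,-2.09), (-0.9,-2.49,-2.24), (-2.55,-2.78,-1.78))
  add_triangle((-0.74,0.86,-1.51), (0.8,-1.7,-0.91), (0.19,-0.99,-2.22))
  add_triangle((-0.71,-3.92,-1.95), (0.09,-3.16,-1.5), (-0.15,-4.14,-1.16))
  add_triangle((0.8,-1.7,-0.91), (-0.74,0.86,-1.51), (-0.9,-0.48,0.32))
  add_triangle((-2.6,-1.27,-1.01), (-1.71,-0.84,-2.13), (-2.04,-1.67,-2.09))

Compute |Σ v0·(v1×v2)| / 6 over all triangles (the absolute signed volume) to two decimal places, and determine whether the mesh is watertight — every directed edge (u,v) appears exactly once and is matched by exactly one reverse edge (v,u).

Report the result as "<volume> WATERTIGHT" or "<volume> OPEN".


16.32 OPEN

Per-triangle v0·(v1×v2)/6:
  t1: +0.7954
  t2: -0.7425
  t3: +1.1503
  t4: +0.4123
  t5: +1.5456
  t6: +0.0570
  t7: +0.2953
  t8: +0.4944
  t9: +0.0425
  t10: +0.9020
  t11: +0.8527
  t12: +0.4715
  t13: +0.6717
  t14: +0.1499
  t15: +0.4162
  t16: +0.9839
  t17: -0.3954
  t18: +0.7335
  t19: -0.5555
  t20: +0.4064
  t21: +1.0205
  t22: +0.6323
  t23: -0.0570
  t24: +0.1816
  t25: -0.2929
  t26: +0.4273
  t27: +1.5337
  t28: +1.0989
  t29: -0.0279
  t30: +0.4762
  t31: +0.2237
  t32: +0.5482
  t33: +0.7481
  t34: -0.4102
  t35: -0.4360
  t36: +0.0929
  t37: +0.0465
  t38: +0.9212
  t39: +0.8066
  t40: -0.0065
  t41: +0.3610
  t42: -0.6834
  t43: +0.4251
Σ = +16.3175 → |volume| = 16.32

Directed edges: 129 total; 3 unmatched, e.g. (-0.9,-0.48,0.32)→(-2.05,0.37,-0.31) → open.
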